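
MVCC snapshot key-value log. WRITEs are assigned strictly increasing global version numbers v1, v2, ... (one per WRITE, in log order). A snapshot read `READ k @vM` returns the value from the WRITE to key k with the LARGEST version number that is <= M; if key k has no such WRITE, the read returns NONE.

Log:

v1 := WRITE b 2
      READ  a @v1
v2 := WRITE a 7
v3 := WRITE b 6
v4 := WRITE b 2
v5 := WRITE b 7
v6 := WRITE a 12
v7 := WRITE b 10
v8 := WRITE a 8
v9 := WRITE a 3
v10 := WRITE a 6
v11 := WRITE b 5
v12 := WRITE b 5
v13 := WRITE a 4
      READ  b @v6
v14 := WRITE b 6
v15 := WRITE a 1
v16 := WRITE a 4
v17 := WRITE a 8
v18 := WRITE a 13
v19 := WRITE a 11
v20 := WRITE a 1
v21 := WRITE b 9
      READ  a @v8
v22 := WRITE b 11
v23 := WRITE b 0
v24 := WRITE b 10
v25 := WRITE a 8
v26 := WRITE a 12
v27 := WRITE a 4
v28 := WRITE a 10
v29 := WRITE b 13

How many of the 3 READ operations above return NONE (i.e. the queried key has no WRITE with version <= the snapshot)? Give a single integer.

Answer: 1

Derivation:
v1: WRITE b=2  (b history now [(1, 2)])
READ a @v1: history=[] -> no version <= 1 -> NONE
v2: WRITE a=7  (a history now [(2, 7)])
v3: WRITE b=6  (b history now [(1, 2), (3, 6)])
v4: WRITE b=2  (b history now [(1, 2), (3, 6), (4, 2)])
v5: WRITE b=7  (b history now [(1, 2), (3, 6), (4, 2), (5, 7)])
v6: WRITE a=12  (a history now [(2, 7), (6, 12)])
v7: WRITE b=10  (b history now [(1, 2), (3, 6), (4, 2), (5, 7), (7, 10)])
v8: WRITE a=8  (a history now [(2, 7), (6, 12), (8, 8)])
v9: WRITE a=3  (a history now [(2, 7), (6, 12), (8, 8), (9, 3)])
v10: WRITE a=6  (a history now [(2, 7), (6, 12), (8, 8), (9, 3), (10, 6)])
v11: WRITE b=5  (b history now [(1, 2), (3, 6), (4, 2), (5, 7), (7, 10), (11, 5)])
v12: WRITE b=5  (b history now [(1, 2), (3, 6), (4, 2), (5, 7), (7, 10), (11, 5), (12, 5)])
v13: WRITE a=4  (a history now [(2, 7), (6, 12), (8, 8), (9, 3), (10, 6), (13, 4)])
READ b @v6: history=[(1, 2), (3, 6), (4, 2), (5, 7), (7, 10), (11, 5), (12, 5)] -> pick v5 -> 7
v14: WRITE b=6  (b history now [(1, 2), (3, 6), (4, 2), (5, 7), (7, 10), (11, 5), (12, 5), (14, 6)])
v15: WRITE a=1  (a history now [(2, 7), (6, 12), (8, 8), (9, 3), (10, 6), (13, 4), (15, 1)])
v16: WRITE a=4  (a history now [(2, 7), (6, 12), (8, 8), (9, 3), (10, 6), (13, 4), (15, 1), (16, 4)])
v17: WRITE a=8  (a history now [(2, 7), (6, 12), (8, 8), (9, 3), (10, 6), (13, 4), (15, 1), (16, 4), (17, 8)])
v18: WRITE a=13  (a history now [(2, 7), (6, 12), (8, 8), (9, 3), (10, 6), (13, 4), (15, 1), (16, 4), (17, 8), (18, 13)])
v19: WRITE a=11  (a history now [(2, 7), (6, 12), (8, 8), (9, 3), (10, 6), (13, 4), (15, 1), (16, 4), (17, 8), (18, 13), (19, 11)])
v20: WRITE a=1  (a history now [(2, 7), (6, 12), (8, 8), (9, 3), (10, 6), (13, 4), (15, 1), (16, 4), (17, 8), (18, 13), (19, 11), (20, 1)])
v21: WRITE b=9  (b history now [(1, 2), (3, 6), (4, 2), (5, 7), (7, 10), (11, 5), (12, 5), (14, 6), (21, 9)])
READ a @v8: history=[(2, 7), (6, 12), (8, 8), (9, 3), (10, 6), (13, 4), (15, 1), (16, 4), (17, 8), (18, 13), (19, 11), (20, 1)] -> pick v8 -> 8
v22: WRITE b=11  (b history now [(1, 2), (3, 6), (4, 2), (5, 7), (7, 10), (11, 5), (12, 5), (14, 6), (21, 9), (22, 11)])
v23: WRITE b=0  (b history now [(1, 2), (3, 6), (4, 2), (5, 7), (7, 10), (11, 5), (12, 5), (14, 6), (21, 9), (22, 11), (23, 0)])
v24: WRITE b=10  (b history now [(1, 2), (3, 6), (4, 2), (5, 7), (7, 10), (11, 5), (12, 5), (14, 6), (21, 9), (22, 11), (23, 0), (24, 10)])
v25: WRITE a=8  (a history now [(2, 7), (6, 12), (8, 8), (9, 3), (10, 6), (13, 4), (15, 1), (16, 4), (17, 8), (18, 13), (19, 11), (20, 1), (25, 8)])
v26: WRITE a=12  (a history now [(2, 7), (6, 12), (8, 8), (9, 3), (10, 6), (13, 4), (15, 1), (16, 4), (17, 8), (18, 13), (19, 11), (20, 1), (25, 8), (26, 12)])
v27: WRITE a=4  (a history now [(2, 7), (6, 12), (8, 8), (9, 3), (10, 6), (13, 4), (15, 1), (16, 4), (17, 8), (18, 13), (19, 11), (20, 1), (25, 8), (26, 12), (27, 4)])
v28: WRITE a=10  (a history now [(2, 7), (6, 12), (8, 8), (9, 3), (10, 6), (13, 4), (15, 1), (16, 4), (17, 8), (18, 13), (19, 11), (20, 1), (25, 8), (26, 12), (27, 4), (28, 10)])
v29: WRITE b=13  (b history now [(1, 2), (3, 6), (4, 2), (5, 7), (7, 10), (11, 5), (12, 5), (14, 6), (21, 9), (22, 11), (23, 0), (24, 10), (29, 13)])
Read results in order: ['NONE', '7', '8']
NONE count = 1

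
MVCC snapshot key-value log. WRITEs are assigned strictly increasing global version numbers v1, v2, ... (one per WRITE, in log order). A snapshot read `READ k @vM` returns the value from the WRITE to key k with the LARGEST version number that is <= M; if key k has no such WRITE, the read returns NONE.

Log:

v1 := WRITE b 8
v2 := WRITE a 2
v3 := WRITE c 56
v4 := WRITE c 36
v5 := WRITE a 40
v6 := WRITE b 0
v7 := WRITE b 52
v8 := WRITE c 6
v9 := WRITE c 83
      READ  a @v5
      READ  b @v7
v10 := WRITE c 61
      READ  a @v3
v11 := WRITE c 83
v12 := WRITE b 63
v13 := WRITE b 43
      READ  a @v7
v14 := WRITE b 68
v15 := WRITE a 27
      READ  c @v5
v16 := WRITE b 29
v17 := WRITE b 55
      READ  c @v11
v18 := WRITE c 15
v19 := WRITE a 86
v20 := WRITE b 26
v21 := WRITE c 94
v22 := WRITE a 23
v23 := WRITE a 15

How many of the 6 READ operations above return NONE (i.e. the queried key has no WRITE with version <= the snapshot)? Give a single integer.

v1: WRITE b=8  (b history now [(1, 8)])
v2: WRITE a=2  (a history now [(2, 2)])
v3: WRITE c=56  (c history now [(3, 56)])
v4: WRITE c=36  (c history now [(3, 56), (4, 36)])
v5: WRITE a=40  (a history now [(2, 2), (5, 40)])
v6: WRITE b=0  (b history now [(1, 8), (6, 0)])
v7: WRITE b=52  (b history now [(1, 8), (6, 0), (7, 52)])
v8: WRITE c=6  (c history now [(3, 56), (4, 36), (8, 6)])
v9: WRITE c=83  (c history now [(3, 56), (4, 36), (8, 6), (9, 83)])
READ a @v5: history=[(2, 2), (5, 40)] -> pick v5 -> 40
READ b @v7: history=[(1, 8), (6, 0), (7, 52)] -> pick v7 -> 52
v10: WRITE c=61  (c history now [(3, 56), (4, 36), (8, 6), (9, 83), (10, 61)])
READ a @v3: history=[(2, 2), (5, 40)] -> pick v2 -> 2
v11: WRITE c=83  (c history now [(3, 56), (4, 36), (8, 6), (9, 83), (10, 61), (11, 83)])
v12: WRITE b=63  (b history now [(1, 8), (6, 0), (7, 52), (12, 63)])
v13: WRITE b=43  (b history now [(1, 8), (6, 0), (7, 52), (12, 63), (13, 43)])
READ a @v7: history=[(2, 2), (5, 40)] -> pick v5 -> 40
v14: WRITE b=68  (b history now [(1, 8), (6, 0), (7, 52), (12, 63), (13, 43), (14, 68)])
v15: WRITE a=27  (a history now [(2, 2), (5, 40), (15, 27)])
READ c @v5: history=[(3, 56), (4, 36), (8, 6), (9, 83), (10, 61), (11, 83)] -> pick v4 -> 36
v16: WRITE b=29  (b history now [(1, 8), (6, 0), (7, 52), (12, 63), (13, 43), (14, 68), (16, 29)])
v17: WRITE b=55  (b history now [(1, 8), (6, 0), (7, 52), (12, 63), (13, 43), (14, 68), (16, 29), (17, 55)])
READ c @v11: history=[(3, 56), (4, 36), (8, 6), (9, 83), (10, 61), (11, 83)] -> pick v11 -> 83
v18: WRITE c=15  (c history now [(3, 56), (4, 36), (8, 6), (9, 83), (10, 61), (11, 83), (18, 15)])
v19: WRITE a=86  (a history now [(2, 2), (5, 40), (15, 27), (19, 86)])
v20: WRITE b=26  (b history now [(1, 8), (6, 0), (7, 52), (12, 63), (13, 43), (14, 68), (16, 29), (17, 55), (20, 26)])
v21: WRITE c=94  (c history now [(3, 56), (4, 36), (8, 6), (9, 83), (10, 61), (11, 83), (18, 15), (21, 94)])
v22: WRITE a=23  (a history now [(2, 2), (5, 40), (15, 27), (19, 86), (22, 23)])
v23: WRITE a=15  (a history now [(2, 2), (5, 40), (15, 27), (19, 86), (22, 23), (23, 15)])
Read results in order: ['40', '52', '2', '40', '36', '83']
NONE count = 0

Answer: 0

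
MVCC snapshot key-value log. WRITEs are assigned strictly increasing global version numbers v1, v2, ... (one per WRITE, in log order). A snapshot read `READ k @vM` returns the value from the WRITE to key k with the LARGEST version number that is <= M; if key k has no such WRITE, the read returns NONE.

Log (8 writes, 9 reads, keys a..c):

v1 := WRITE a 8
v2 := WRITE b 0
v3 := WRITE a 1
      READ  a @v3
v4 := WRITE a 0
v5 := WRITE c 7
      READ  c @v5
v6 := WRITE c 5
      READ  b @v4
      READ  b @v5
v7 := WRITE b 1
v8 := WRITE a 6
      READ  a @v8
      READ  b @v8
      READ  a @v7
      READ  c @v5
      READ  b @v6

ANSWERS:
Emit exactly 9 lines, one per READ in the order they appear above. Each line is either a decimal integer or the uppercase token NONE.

v1: WRITE a=8  (a history now [(1, 8)])
v2: WRITE b=0  (b history now [(2, 0)])
v3: WRITE a=1  (a history now [(1, 8), (3, 1)])
READ a @v3: history=[(1, 8), (3, 1)] -> pick v3 -> 1
v4: WRITE a=0  (a history now [(1, 8), (3, 1), (4, 0)])
v5: WRITE c=7  (c history now [(5, 7)])
READ c @v5: history=[(5, 7)] -> pick v5 -> 7
v6: WRITE c=5  (c history now [(5, 7), (6, 5)])
READ b @v4: history=[(2, 0)] -> pick v2 -> 0
READ b @v5: history=[(2, 0)] -> pick v2 -> 0
v7: WRITE b=1  (b history now [(2, 0), (7, 1)])
v8: WRITE a=6  (a history now [(1, 8), (3, 1), (4, 0), (8, 6)])
READ a @v8: history=[(1, 8), (3, 1), (4, 0), (8, 6)] -> pick v8 -> 6
READ b @v8: history=[(2, 0), (7, 1)] -> pick v7 -> 1
READ a @v7: history=[(1, 8), (3, 1), (4, 0), (8, 6)] -> pick v4 -> 0
READ c @v5: history=[(5, 7), (6, 5)] -> pick v5 -> 7
READ b @v6: history=[(2, 0), (7, 1)] -> pick v2 -> 0

Answer: 1
7
0
0
6
1
0
7
0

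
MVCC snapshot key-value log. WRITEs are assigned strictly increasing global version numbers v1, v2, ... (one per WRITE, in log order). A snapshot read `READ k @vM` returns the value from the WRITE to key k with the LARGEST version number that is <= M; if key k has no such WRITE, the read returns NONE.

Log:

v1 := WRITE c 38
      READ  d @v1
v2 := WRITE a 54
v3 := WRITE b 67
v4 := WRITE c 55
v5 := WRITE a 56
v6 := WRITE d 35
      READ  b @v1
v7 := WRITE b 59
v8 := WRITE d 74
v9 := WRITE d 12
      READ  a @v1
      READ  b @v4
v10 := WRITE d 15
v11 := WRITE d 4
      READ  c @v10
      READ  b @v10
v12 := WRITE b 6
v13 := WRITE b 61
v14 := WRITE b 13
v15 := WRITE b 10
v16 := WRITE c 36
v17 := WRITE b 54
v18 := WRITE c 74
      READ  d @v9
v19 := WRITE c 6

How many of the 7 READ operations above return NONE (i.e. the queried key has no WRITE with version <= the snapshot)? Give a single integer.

v1: WRITE c=38  (c history now [(1, 38)])
READ d @v1: history=[] -> no version <= 1 -> NONE
v2: WRITE a=54  (a history now [(2, 54)])
v3: WRITE b=67  (b history now [(3, 67)])
v4: WRITE c=55  (c history now [(1, 38), (4, 55)])
v5: WRITE a=56  (a history now [(2, 54), (5, 56)])
v6: WRITE d=35  (d history now [(6, 35)])
READ b @v1: history=[(3, 67)] -> no version <= 1 -> NONE
v7: WRITE b=59  (b history now [(3, 67), (7, 59)])
v8: WRITE d=74  (d history now [(6, 35), (8, 74)])
v9: WRITE d=12  (d history now [(6, 35), (8, 74), (9, 12)])
READ a @v1: history=[(2, 54), (5, 56)] -> no version <= 1 -> NONE
READ b @v4: history=[(3, 67), (7, 59)] -> pick v3 -> 67
v10: WRITE d=15  (d history now [(6, 35), (8, 74), (9, 12), (10, 15)])
v11: WRITE d=4  (d history now [(6, 35), (8, 74), (9, 12), (10, 15), (11, 4)])
READ c @v10: history=[(1, 38), (4, 55)] -> pick v4 -> 55
READ b @v10: history=[(3, 67), (7, 59)] -> pick v7 -> 59
v12: WRITE b=6  (b history now [(3, 67), (7, 59), (12, 6)])
v13: WRITE b=61  (b history now [(3, 67), (7, 59), (12, 6), (13, 61)])
v14: WRITE b=13  (b history now [(3, 67), (7, 59), (12, 6), (13, 61), (14, 13)])
v15: WRITE b=10  (b history now [(3, 67), (7, 59), (12, 6), (13, 61), (14, 13), (15, 10)])
v16: WRITE c=36  (c history now [(1, 38), (4, 55), (16, 36)])
v17: WRITE b=54  (b history now [(3, 67), (7, 59), (12, 6), (13, 61), (14, 13), (15, 10), (17, 54)])
v18: WRITE c=74  (c history now [(1, 38), (4, 55), (16, 36), (18, 74)])
READ d @v9: history=[(6, 35), (8, 74), (9, 12), (10, 15), (11, 4)] -> pick v9 -> 12
v19: WRITE c=6  (c history now [(1, 38), (4, 55), (16, 36), (18, 74), (19, 6)])
Read results in order: ['NONE', 'NONE', 'NONE', '67', '55', '59', '12']
NONE count = 3

Answer: 3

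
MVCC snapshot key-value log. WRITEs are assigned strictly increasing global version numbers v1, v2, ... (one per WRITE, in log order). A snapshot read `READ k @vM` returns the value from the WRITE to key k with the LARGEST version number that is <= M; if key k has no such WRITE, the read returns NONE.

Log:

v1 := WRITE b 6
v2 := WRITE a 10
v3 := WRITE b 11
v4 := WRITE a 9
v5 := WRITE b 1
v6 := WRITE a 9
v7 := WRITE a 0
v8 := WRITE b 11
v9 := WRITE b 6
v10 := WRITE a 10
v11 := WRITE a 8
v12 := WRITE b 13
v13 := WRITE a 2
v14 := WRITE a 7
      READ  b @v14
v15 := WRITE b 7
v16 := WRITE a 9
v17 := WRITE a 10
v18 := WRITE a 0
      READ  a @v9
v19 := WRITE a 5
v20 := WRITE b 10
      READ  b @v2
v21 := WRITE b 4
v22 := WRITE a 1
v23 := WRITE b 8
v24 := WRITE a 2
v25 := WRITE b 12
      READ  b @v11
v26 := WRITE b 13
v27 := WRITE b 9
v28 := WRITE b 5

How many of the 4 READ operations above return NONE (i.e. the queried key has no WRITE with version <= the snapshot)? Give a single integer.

v1: WRITE b=6  (b history now [(1, 6)])
v2: WRITE a=10  (a history now [(2, 10)])
v3: WRITE b=11  (b history now [(1, 6), (3, 11)])
v4: WRITE a=9  (a history now [(2, 10), (4, 9)])
v5: WRITE b=1  (b history now [(1, 6), (3, 11), (5, 1)])
v6: WRITE a=9  (a history now [(2, 10), (4, 9), (6, 9)])
v7: WRITE a=0  (a history now [(2, 10), (4, 9), (6, 9), (7, 0)])
v8: WRITE b=11  (b history now [(1, 6), (3, 11), (5, 1), (8, 11)])
v9: WRITE b=6  (b history now [(1, 6), (3, 11), (5, 1), (8, 11), (9, 6)])
v10: WRITE a=10  (a history now [(2, 10), (4, 9), (6, 9), (7, 0), (10, 10)])
v11: WRITE a=8  (a history now [(2, 10), (4, 9), (6, 9), (7, 0), (10, 10), (11, 8)])
v12: WRITE b=13  (b history now [(1, 6), (3, 11), (5, 1), (8, 11), (9, 6), (12, 13)])
v13: WRITE a=2  (a history now [(2, 10), (4, 9), (6, 9), (7, 0), (10, 10), (11, 8), (13, 2)])
v14: WRITE a=7  (a history now [(2, 10), (4, 9), (6, 9), (7, 0), (10, 10), (11, 8), (13, 2), (14, 7)])
READ b @v14: history=[(1, 6), (3, 11), (5, 1), (8, 11), (9, 6), (12, 13)] -> pick v12 -> 13
v15: WRITE b=7  (b history now [(1, 6), (3, 11), (5, 1), (8, 11), (9, 6), (12, 13), (15, 7)])
v16: WRITE a=9  (a history now [(2, 10), (4, 9), (6, 9), (7, 0), (10, 10), (11, 8), (13, 2), (14, 7), (16, 9)])
v17: WRITE a=10  (a history now [(2, 10), (4, 9), (6, 9), (7, 0), (10, 10), (11, 8), (13, 2), (14, 7), (16, 9), (17, 10)])
v18: WRITE a=0  (a history now [(2, 10), (4, 9), (6, 9), (7, 0), (10, 10), (11, 8), (13, 2), (14, 7), (16, 9), (17, 10), (18, 0)])
READ a @v9: history=[(2, 10), (4, 9), (6, 9), (7, 0), (10, 10), (11, 8), (13, 2), (14, 7), (16, 9), (17, 10), (18, 0)] -> pick v7 -> 0
v19: WRITE a=5  (a history now [(2, 10), (4, 9), (6, 9), (7, 0), (10, 10), (11, 8), (13, 2), (14, 7), (16, 9), (17, 10), (18, 0), (19, 5)])
v20: WRITE b=10  (b history now [(1, 6), (3, 11), (5, 1), (8, 11), (9, 6), (12, 13), (15, 7), (20, 10)])
READ b @v2: history=[(1, 6), (3, 11), (5, 1), (8, 11), (9, 6), (12, 13), (15, 7), (20, 10)] -> pick v1 -> 6
v21: WRITE b=4  (b history now [(1, 6), (3, 11), (5, 1), (8, 11), (9, 6), (12, 13), (15, 7), (20, 10), (21, 4)])
v22: WRITE a=1  (a history now [(2, 10), (4, 9), (6, 9), (7, 0), (10, 10), (11, 8), (13, 2), (14, 7), (16, 9), (17, 10), (18, 0), (19, 5), (22, 1)])
v23: WRITE b=8  (b history now [(1, 6), (3, 11), (5, 1), (8, 11), (9, 6), (12, 13), (15, 7), (20, 10), (21, 4), (23, 8)])
v24: WRITE a=2  (a history now [(2, 10), (4, 9), (6, 9), (7, 0), (10, 10), (11, 8), (13, 2), (14, 7), (16, 9), (17, 10), (18, 0), (19, 5), (22, 1), (24, 2)])
v25: WRITE b=12  (b history now [(1, 6), (3, 11), (5, 1), (8, 11), (9, 6), (12, 13), (15, 7), (20, 10), (21, 4), (23, 8), (25, 12)])
READ b @v11: history=[(1, 6), (3, 11), (5, 1), (8, 11), (9, 6), (12, 13), (15, 7), (20, 10), (21, 4), (23, 8), (25, 12)] -> pick v9 -> 6
v26: WRITE b=13  (b history now [(1, 6), (3, 11), (5, 1), (8, 11), (9, 6), (12, 13), (15, 7), (20, 10), (21, 4), (23, 8), (25, 12), (26, 13)])
v27: WRITE b=9  (b history now [(1, 6), (3, 11), (5, 1), (8, 11), (9, 6), (12, 13), (15, 7), (20, 10), (21, 4), (23, 8), (25, 12), (26, 13), (27, 9)])
v28: WRITE b=5  (b history now [(1, 6), (3, 11), (5, 1), (8, 11), (9, 6), (12, 13), (15, 7), (20, 10), (21, 4), (23, 8), (25, 12), (26, 13), (27, 9), (28, 5)])
Read results in order: ['13', '0', '6', '6']
NONE count = 0

Answer: 0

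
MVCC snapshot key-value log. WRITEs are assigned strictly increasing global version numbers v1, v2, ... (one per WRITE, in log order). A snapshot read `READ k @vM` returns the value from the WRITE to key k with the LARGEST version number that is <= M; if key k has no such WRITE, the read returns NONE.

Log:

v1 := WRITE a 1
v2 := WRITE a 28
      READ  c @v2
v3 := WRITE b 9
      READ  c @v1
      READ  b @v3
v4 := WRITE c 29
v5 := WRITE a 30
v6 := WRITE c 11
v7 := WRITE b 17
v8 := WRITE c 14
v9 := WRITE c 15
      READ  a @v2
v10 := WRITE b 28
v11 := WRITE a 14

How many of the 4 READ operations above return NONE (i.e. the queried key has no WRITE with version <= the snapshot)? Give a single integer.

v1: WRITE a=1  (a history now [(1, 1)])
v2: WRITE a=28  (a history now [(1, 1), (2, 28)])
READ c @v2: history=[] -> no version <= 2 -> NONE
v3: WRITE b=9  (b history now [(3, 9)])
READ c @v1: history=[] -> no version <= 1 -> NONE
READ b @v3: history=[(3, 9)] -> pick v3 -> 9
v4: WRITE c=29  (c history now [(4, 29)])
v5: WRITE a=30  (a history now [(1, 1), (2, 28), (5, 30)])
v6: WRITE c=11  (c history now [(4, 29), (6, 11)])
v7: WRITE b=17  (b history now [(3, 9), (7, 17)])
v8: WRITE c=14  (c history now [(4, 29), (6, 11), (8, 14)])
v9: WRITE c=15  (c history now [(4, 29), (6, 11), (8, 14), (9, 15)])
READ a @v2: history=[(1, 1), (2, 28), (5, 30)] -> pick v2 -> 28
v10: WRITE b=28  (b history now [(3, 9), (7, 17), (10, 28)])
v11: WRITE a=14  (a history now [(1, 1), (2, 28), (5, 30), (11, 14)])
Read results in order: ['NONE', 'NONE', '9', '28']
NONE count = 2

Answer: 2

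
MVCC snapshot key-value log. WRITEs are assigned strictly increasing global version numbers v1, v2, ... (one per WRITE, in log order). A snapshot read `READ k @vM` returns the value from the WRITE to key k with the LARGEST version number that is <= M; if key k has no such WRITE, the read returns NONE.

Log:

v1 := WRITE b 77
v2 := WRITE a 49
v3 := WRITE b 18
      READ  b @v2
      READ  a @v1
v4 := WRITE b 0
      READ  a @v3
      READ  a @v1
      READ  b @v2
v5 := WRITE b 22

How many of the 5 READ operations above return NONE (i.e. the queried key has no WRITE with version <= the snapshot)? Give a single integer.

v1: WRITE b=77  (b history now [(1, 77)])
v2: WRITE a=49  (a history now [(2, 49)])
v3: WRITE b=18  (b history now [(1, 77), (3, 18)])
READ b @v2: history=[(1, 77), (3, 18)] -> pick v1 -> 77
READ a @v1: history=[(2, 49)] -> no version <= 1 -> NONE
v4: WRITE b=0  (b history now [(1, 77), (3, 18), (4, 0)])
READ a @v3: history=[(2, 49)] -> pick v2 -> 49
READ a @v1: history=[(2, 49)] -> no version <= 1 -> NONE
READ b @v2: history=[(1, 77), (3, 18), (4, 0)] -> pick v1 -> 77
v5: WRITE b=22  (b history now [(1, 77), (3, 18), (4, 0), (5, 22)])
Read results in order: ['77', 'NONE', '49', 'NONE', '77']
NONE count = 2

Answer: 2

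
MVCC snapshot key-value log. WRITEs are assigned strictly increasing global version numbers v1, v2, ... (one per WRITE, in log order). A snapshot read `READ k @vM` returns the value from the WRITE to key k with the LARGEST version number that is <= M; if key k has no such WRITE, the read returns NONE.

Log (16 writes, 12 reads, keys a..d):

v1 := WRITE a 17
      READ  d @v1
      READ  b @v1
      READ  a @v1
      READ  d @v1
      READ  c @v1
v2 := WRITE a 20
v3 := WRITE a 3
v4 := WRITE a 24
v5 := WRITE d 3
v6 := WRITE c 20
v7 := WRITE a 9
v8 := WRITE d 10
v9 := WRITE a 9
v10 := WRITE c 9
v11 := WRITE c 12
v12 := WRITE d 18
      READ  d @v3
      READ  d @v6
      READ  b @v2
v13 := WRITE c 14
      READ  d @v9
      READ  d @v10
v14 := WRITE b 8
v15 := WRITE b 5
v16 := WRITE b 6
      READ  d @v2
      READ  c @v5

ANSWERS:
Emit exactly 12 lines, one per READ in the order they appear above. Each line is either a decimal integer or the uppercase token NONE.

Answer: NONE
NONE
17
NONE
NONE
NONE
3
NONE
10
10
NONE
NONE

Derivation:
v1: WRITE a=17  (a history now [(1, 17)])
READ d @v1: history=[] -> no version <= 1 -> NONE
READ b @v1: history=[] -> no version <= 1 -> NONE
READ a @v1: history=[(1, 17)] -> pick v1 -> 17
READ d @v1: history=[] -> no version <= 1 -> NONE
READ c @v1: history=[] -> no version <= 1 -> NONE
v2: WRITE a=20  (a history now [(1, 17), (2, 20)])
v3: WRITE a=3  (a history now [(1, 17), (2, 20), (3, 3)])
v4: WRITE a=24  (a history now [(1, 17), (2, 20), (3, 3), (4, 24)])
v5: WRITE d=3  (d history now [(5, 3)])
v6: WRITE c=20  (c history now [(6, 20)])
v7: WRITE a=9  (a history now [(1, 17), (2, 20), (3, 3), (4, 24), (7, 9)])
v8: WRITE d=10  (d history now [(5, 3), (8, 10)])
v9: WRITE a=9  (a history now [(1, 17), (2, 20), (3, 3), (4, 24), (7, 9), (9, 9)])
v10: WRITE c=9  (c history now [(6, 20), (10, 9)])
v11: WRITE c=12  (c history now [(6, 20), (10, 9), (11, 12)])
v12: WRITE d=18  (d history now [(5, 3), (8, 10), (12, 18)])
READ d @v3: history=[(5, 3), (8, 10), (12, 18)] -> no version <= 3 -> NONE
READ d @v6: history=[(5, 3), (8, 10), (12, 18)] -> pick v5 -> 3
READ b @v2: history=[] -> no version <= 2 -> NONE
v13: WRITE c=14  (c history now [(6, 20), (10, 9), (11, 12), (13, 14)])
READ d @v9: history=[(5, 3), (8, 10), (12, 18)] -> pick v8 -> 10
READ d @v10: history=[(5, 3), (8, 10), (12, 18)] -> pick v8 -> 10
v14: WRITE b=8  (b history now [(14, 8)])
v15: WRITE b=5  (b history now [(14, 8), (15, 5)])
v16: WRITE b=6  (b history now [(14, 8), (15, 5), (16, 6)])
READ d @v2: history=[(5, 3), (8, 10), (12, 18)] -> no version <= 2 -> NONE
READ c @v5: history=[(6, 20), (10, 9), (11, 12), (13, 14)] -> no version <= 5 -> NONE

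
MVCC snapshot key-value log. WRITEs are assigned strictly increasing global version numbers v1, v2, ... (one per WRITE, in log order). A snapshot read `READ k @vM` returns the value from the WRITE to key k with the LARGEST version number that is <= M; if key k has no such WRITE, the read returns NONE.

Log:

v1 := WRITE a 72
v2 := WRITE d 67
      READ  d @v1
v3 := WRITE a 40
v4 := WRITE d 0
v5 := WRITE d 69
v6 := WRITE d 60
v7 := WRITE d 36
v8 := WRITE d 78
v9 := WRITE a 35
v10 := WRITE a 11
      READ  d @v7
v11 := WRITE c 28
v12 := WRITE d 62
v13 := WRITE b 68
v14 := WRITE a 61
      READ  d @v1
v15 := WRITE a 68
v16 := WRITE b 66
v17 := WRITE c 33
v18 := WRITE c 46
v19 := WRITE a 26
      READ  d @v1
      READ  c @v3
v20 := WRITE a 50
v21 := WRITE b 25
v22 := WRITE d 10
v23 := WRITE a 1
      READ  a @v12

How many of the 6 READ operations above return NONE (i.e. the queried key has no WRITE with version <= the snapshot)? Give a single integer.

Answer: 4

Derivation:
v1: WRITE a=72  (a history now [(1, 72)])
v2: WRITE d=67  (d history now [(2, 67)])
READ d @v1: history=[(2, 67)] -> no version <= 1 -> NONE
v3: WRITE a=40  (a history now [(1, 72), (3, 40)])
v4: WRITE d=0  (d history now [(2, 67), (4, 0)])
v5: WRITE d=69  (d history now [(2, 67), (4, 0), (5, 69)])
v6: WRITE d=60  (d history now [(2, 67), (4, 0), (5, 69), (6, 60)])
v7: WRITE d=36  (d history now [(2, 67), (4, 0), (5, 69), (6, 60), (7, 36)])
v8: WRITE d=78  (d history now [(2, 67), (4, 0), (5, 69), (6, 60), (7, 36), (8, 78)])
v9: WRITE a=35  (a history now [(1, 72), (3, 40), (9, 35)])
v10: WRITE a=11  (a history now [(1, 72), (3, 40), (9, 35), (10, 11)])
READ d @v7: history=[(2, 67), (4, 0), (5, 69), (6, 60), (7, 36), (8, 78)] -> pick v7 -> 36
v11: WRITE c=28  (c history now [(11, 28)])
v12: WRITE d=62  (d history now [(2, 67), (4, 0), (5, 69), (6, 60), (7, 36), (8, 78), (12, 62)])
v13: WRITE b=68  (b history now [(13, 68)])
v14: WRITE a=61  (a history now [(1, 72), (3, 40), (9, 35), (10, 11), (14, 61)])
READ d @v1: history=[(2, 67), (4, 0), (5, 69), (6, 60), (7, 36), (8, 78), (12, 62)] -> no version <= 1 -> NONE
v15: WRITE a=68  (a history now [(1, 72), (3, 40), (9, 35), (10, 11), (14, 61), (15, 68)])
v16: WRITE b=66  (b history now [(13, 68), (16, 66)])
v17: WRITE c=33  (c history now [(11, 28), (17, 33)])
v18: WRITE c=46  (c history now [(11, 28), (17, 33), (18, 46)])
v19: WRITE a=26  (a history now [(1, 72), (3, 40), (9, 35), (10, 11), (14, 61), (15, 68), (19, 26)])
READ d @v1: history=[(2, 67), (4, 0), (5, 69), (6, 60), (7, 36), (8, 78), (12, 62)] -> no version <= 1 -> NONE
READ c @v3: history=[(11, 28), (17, 33), (18, 46)] -> no version <= 3 -> NONE
v20: WRITE a=50  (a history now [(1, 72), (3, 40), (9, 35), (10, 11), (14, 61), (15, 68), (19, 26), (20, 50)])
v21: WRITE b=25  (b history now [(13, 68), (16, 66), (21, 25)])
v22: WRITE d=10  (d history now [(2, 67), (4, 0), (5, 69), (6, 60), (7, 36), (8, 78), (12, 62), (22, 10)])
v23: WRITE a=1  (a history now [(1, 72), (3, 40), (9, 35), (10, 11), (14, 61), (15, 68), (19, 26), (20, 50), (23, 1)])
READ a @v12: history=[(1, 72), (3, 40), (9, 35), (10, 11), (14, 61), (15, 68), (19, 26), (20, 50), (23, 1)] -> pick v10 -> 11
Read results in order: ['NONE', '36', 'NONE', 'NONE', 'NONE', '11']
NONE count = 4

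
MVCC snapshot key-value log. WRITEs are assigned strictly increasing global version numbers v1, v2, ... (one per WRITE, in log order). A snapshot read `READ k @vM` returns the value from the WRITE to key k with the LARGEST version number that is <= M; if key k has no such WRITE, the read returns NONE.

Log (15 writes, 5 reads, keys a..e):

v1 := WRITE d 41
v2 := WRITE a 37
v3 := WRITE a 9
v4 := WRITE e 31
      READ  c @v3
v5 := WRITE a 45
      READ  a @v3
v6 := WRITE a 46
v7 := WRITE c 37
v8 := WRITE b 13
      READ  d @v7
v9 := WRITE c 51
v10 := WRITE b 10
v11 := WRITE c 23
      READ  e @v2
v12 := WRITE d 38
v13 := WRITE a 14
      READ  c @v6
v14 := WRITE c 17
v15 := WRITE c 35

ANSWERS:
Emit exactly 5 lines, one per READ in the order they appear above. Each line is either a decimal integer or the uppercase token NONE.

Answer: NONE
9
41
NONE
NONE

Derivation:
v1: WRITE d=41  (d history now [(1, 41)])
v2: WRITE a=37  (a history now [(2, 37)])
v3: WRITE a=9  (a history now [(2, 37), (3, 9)])
v4: WRITE e=31  (e history now [(4, 31)])
READ c @v3: history=[] -> no version <= 3 -> NONE
v5: WRITE a=45  (a history now [(2, 37), (3, 9), (5, 45)])
READ a @v3: history=[(2, 37), (3, 9), (5, 45)] -> pick v3 -> 9
v6: WRITE a=46  (a history now [(2, 37), (3, 9), (5, 45), (6, 46)])
v7: WRITE c=37  (c history now [(7, 37)])
v8: WRITE b=13  (b history now [(8, 13)])
READ d @v7: history=[(1, 41)] -> pick v1 -> 41
v9: WRITE c=51  (c history now [(7, 37), (9, 51)])
v10: WRITE b=10  (b history now [(8, 13), (10, 10)])
v11: WRITE c=23  (c history now [(7, 37), (9, 51), (11, 23)])
READ e @v2: history=[(4, 31)] -> no version <= 2 -> NONE
v12: WRITE d=38  (d history now [(1, 41), (12, 38)])
v13: WRITE a=14  (a history now [(2, 37), (3, 9), (5, 45), (6, 46), (13, 14)])
READ c @v6: history=[(7, 37), (9, 51), (11, 23)] -> no version <= 6 -> NONE
v14: WRITE c=17  (c history now [(7, 37), (9, 51), (11, 23), (14, 17)])
v15: WRITE c=35  (c history now [(7, 37), (9, 51), (11, 23), (14, 17), (15, 35)])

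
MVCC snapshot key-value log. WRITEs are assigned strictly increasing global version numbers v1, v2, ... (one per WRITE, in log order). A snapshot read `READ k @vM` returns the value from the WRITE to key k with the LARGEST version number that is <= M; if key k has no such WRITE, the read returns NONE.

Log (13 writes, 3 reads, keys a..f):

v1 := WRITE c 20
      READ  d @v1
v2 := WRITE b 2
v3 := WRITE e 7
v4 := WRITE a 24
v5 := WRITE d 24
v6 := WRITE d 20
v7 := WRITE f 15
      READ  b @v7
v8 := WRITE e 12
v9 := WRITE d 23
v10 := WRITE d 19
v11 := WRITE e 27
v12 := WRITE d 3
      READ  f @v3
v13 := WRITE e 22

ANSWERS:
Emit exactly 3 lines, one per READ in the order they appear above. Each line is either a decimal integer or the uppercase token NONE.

Answer: NONE
2
NONE

Derivation:
v1: WRITE c=20  (c history now [(1, 20)])
READ d @v1: history=[] -> no version <= 1 -> NONE
v2: WRITE b=2  (b history now [(2, 2)])
v3: WRITE e=7  (e history now [(3, 7)])
v4: WRITE a=24  (a history now [(4, 24)])
v5: WRITE d=24  (d history now [(5, 24)])
v6: WRITE d=20  (d history now [(5, 24), (6, 20)])
v7: WRITE f=15  (f history now [(7, 15)])
READ b @v7: history=[(2, 2)] -> pick v2 -> 2
v8: WRITE e=12  (e history now [(3, 7), (8, 12)])
v9: WRITE d=23  (d history now [(5, 24), (6, 20), (9, 23)])
v10: WRITE d=19  (d history now [(5, 24), (6, 20), (9, 23), (10, 19)])
v11: WRITE e=27  (e history now [(3, 7), (8, 12), (11, 27)])
v12: WRITE d=3  (d history now [(5, 24), (6, 20), (9, 23), (10, 19), (12, 3)])
READ f @v3: history=[(7, 15)] -> no version <= 3 -> NONE
v13: WRITE e=22  (e history now [(3, 7), (8, 12), (11, 27), (13, 22)])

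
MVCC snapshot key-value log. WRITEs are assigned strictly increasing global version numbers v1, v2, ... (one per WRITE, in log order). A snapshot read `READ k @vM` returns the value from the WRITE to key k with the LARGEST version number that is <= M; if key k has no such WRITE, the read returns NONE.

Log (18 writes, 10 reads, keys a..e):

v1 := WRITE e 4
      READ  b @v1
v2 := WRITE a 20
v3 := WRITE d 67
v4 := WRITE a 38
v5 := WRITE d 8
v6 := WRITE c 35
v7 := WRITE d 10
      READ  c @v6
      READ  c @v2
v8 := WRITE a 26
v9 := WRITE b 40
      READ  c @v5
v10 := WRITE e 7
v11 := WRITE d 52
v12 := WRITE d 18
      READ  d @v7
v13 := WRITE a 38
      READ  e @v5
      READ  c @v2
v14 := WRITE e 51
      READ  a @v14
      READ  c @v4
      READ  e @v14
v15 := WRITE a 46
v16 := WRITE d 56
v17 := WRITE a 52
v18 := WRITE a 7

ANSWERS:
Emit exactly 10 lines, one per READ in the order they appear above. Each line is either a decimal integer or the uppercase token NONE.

Answer: NONE
35
NONE
NONE
10
4
NONE
38
NONE
51

Derivation:
v1: WRITE e=4  (e history now [(1, 4)])
READ b @v1: history=[] -> no version <= 1 -> NONE
v2: WRITE a=20  (a history now [(2, 20)])
v3: WRITE d=67  (d history now [(3, 67)])
v4: WRITE a=38  (a history now [(2, 20), (4, 38)])
v5: WRITE d=8  (d history now [(3, 67), (5, 8)])
v6: WRITE c=35  (c history now [(6, 35)])
v7: WRITE d=10  (d history now [(3, 67), (5, 8), (7, 10)])
READ c @v6: history=[(6, 35)] -> pick v6 -> 35
READ c @v2: history=[(6, 35)] -> no version <= 2 -> NONE
v8: WRITE a=26  (a history now [(2, 20), (4, 38), (8, 26)])
v9: WRITE b=40  (b history now [(9, 40)])
READ c @v5: history=[(6, 35)] -> no version <= 5 -> NONE
v10: WRITE e=7  (e history now [(1, 4), (10, 7)])
v11: WRITE d=52  (d history now [(3, 67), (5, 8), (7, 10), (11, 52)])
v12: WRITE d=18  (d history now [(3, 67), (5, 8), (7, 10), (11, 52), (12, 18)])
READ d @v7: history=[(3, 67), (5, 8), (7, 10), (11, 52), (12, 18)] -> pick v7 -> 10
v13: WRITE a=38  (a history now [(2, 20), (4, 38), (8, 26), (13, 38)])
READ e @v5: history=[(1, 4), (10, 7)] -> pick v1 -> 4
READ c @v2: history=[(6, 35)] -> no version <= 2 -> NONE
v14: WRITE e=51  (e history now [(1, 4), (10, 7), (14, 51)])
READ a @v14: history=[(2, 20), (4, 38), (8, 26), (13, 38)] -> pick v13 -> 38
READ c @v4: history=[(6, 35)] -> no version <= 4 -> NONE
READ e @v14: history=[(1, 4), (10, 7), (14, 51)] -> pick v14 -> 51
v15: WRITE a=46  (a history now [(2, 20), (4, 38), (8, 26), (13, 38), (15, 46)])
v16: WRITE d=56  (d history now [(3, 67), (5, 8), (7, 10), (11, 52), (12, 18), (16, 56)])
v17: WRITE a=52  (a history now [(2, 20), (4, 38), (8, 26), (13, 38), (15, 46), (17, 52)])
v18: WRITE a=7  (a history now [(2, 20), (4, 38), (8, 26), (13, 38), (15, 46), (17, 52), (18, 7)])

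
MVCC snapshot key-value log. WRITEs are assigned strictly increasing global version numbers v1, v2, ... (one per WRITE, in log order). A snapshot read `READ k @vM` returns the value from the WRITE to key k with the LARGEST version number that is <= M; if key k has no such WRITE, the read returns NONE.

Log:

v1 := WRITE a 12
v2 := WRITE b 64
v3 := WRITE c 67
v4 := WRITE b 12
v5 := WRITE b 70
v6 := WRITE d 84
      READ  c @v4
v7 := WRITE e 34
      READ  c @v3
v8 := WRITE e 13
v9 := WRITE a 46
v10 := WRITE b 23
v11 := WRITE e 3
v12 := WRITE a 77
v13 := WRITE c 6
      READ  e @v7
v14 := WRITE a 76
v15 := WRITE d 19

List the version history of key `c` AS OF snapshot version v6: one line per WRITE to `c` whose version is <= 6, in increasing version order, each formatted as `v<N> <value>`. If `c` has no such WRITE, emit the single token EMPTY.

Answer: v3 67

Derivation:
Scan writes for key=c with version <= 6:
  v1 WRITE a 12 -> skip
  v2 WRITE b 64 -> skip
  v3 WRITE c 67 -> keep
  v4 WRITE b 12 -> skip
  v5 WRITE b 70 -> skip
  v6 WRITE d 84 -> skip
  v7 WRITE e 34 -> skip
  v8 WRITE e 13 -> skip
  v9 WRITE a 46 -> skip
  v10 WRITE b 23 -> skip
  v11 WRITE e 3 -> skip
  v12 WRITE a 77 -> skip
  v13 WRITE c 6 -> drop (> snap)
  v14 WRITE a 76 -> skip
  v15 WRITE d 19 -> skip
Collected: [(3, 67)]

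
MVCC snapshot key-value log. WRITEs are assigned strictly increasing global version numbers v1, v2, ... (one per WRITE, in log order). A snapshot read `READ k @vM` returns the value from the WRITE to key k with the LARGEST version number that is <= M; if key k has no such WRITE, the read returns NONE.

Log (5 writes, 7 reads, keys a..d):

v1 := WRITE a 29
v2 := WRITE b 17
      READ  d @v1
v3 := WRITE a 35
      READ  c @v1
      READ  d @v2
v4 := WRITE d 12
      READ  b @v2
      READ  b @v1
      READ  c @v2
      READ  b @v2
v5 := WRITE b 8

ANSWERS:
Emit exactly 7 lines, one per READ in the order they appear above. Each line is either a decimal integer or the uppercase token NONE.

Answer: NONE
NONE
NONE
17
NONE
NONE
17

Derivation:
v1: WRITE a=29  (a history now [(1, 29)])
v2: WRITE b=17  (b history now [(2, 17)])
READ d @v1: history=[] -> no version <= 1 -> NONE
v3: WRITE a=35  (a history now [(1, 29), (3, 35)])
READ c @v1: history=[] -> no version <= 1 -> NONE
READ d @v2: history=[] -> no version <= 2 -> NONE
v4: WRITE d=12  (d history now [(4, 12)])
READ b @v2: history=[(2, 17)] -> pick v2 -> 17
READ b @v1: history=[(2, 17)] -> no version <= 1 -> NONE
READ c @v2: history=[] -> no version <= 2 -> NONE
READ b @v2: history=[(2, 17)] -> pick v2 -> 17
v5: WRITE b=8  (b history now [(2, 17), (5, 8)])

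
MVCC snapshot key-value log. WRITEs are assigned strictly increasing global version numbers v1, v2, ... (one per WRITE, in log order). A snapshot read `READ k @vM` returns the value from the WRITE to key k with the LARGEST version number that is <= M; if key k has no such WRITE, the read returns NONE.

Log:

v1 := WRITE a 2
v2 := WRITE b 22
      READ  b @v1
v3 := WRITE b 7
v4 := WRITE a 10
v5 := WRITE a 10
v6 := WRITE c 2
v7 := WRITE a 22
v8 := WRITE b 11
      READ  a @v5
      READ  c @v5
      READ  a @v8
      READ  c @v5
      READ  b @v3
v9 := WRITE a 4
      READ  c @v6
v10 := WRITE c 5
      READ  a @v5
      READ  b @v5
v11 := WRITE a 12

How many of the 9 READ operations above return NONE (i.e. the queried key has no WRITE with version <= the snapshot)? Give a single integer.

Answer: 3

Derivation:
v1: WRITE a=2  (a history now [(1, 2)])
v2: WRITE b=22  (b history now [(2, 22)])
READ b @v1: history=[(2, 22)] -> no version <= 1 -> NONE
v3: WRITE b=7  (b history now [(2, 22), (3, 7)])
v4: WRITE a=10  (a history now [(1, 2), (4, 10)])
v5: WRITE a=10  (a history now [(1, 2), (4, 10), (5, 10)])
v6: WRITE c=2  (c history now [(6, 2)])
v7: WRITE a=22  (a history now [(1, 2), (4, 10), (5, 10), (7, 22)])
v8: WRITE b=11  (b history now [(2, 22), (3, 7), (8, 11)])
READ a @v5: history=[(1, 2), (4, 10), (5, 10), (7, 22)] -> pick v5 -> 10
READ c @v5: history=[(6, 2)] -> no version <= 5 -> NONE
READ a @v8: history=[(1, 2), (4, 10), (5, 10), (7, 22)] -> pick v7 -> 22
READ c @v5: history=[(6, 2)] -> no version <= 5 -> NONE
READ b @v3: history=[(2, 22), (3, 7), (8, 11)] -> pick v3 -> 7
v9: WRITE a=4  (a history now [(1, 2), (4, 10), (5, 10), (7, 22), (9, 4)])
READ c @v6: history=[(6, 2)] -> pick v6 -> 2
v10: WRITE c=5  (c history now [(6, 2), (10, 5)])
READ a @v5: history=[(1, 2), (4, 10), (5, 10), (7, 22), (9, 4)] -> pick v5 -> 10
READ b @v5: history=[(2, 22), (3, 7), (8, 11)] -> pick v3 -> 7
v11: WRITE a=12  (a history now [(1, 2), (4, 10), (5, 10), (7, 22), (9, 4), (11, 12)])
Read results in order: ['NONE', '10', 'NONE', '22', 'NONE', '7', '2', '10', '7']
NONE count = 3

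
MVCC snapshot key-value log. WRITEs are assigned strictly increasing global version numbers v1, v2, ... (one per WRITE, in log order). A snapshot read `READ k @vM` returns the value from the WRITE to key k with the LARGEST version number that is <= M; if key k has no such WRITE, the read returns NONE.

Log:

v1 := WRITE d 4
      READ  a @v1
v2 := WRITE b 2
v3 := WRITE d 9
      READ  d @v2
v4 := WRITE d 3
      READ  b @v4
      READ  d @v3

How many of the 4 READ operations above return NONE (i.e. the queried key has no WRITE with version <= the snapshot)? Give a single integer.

v1: WRITE d=4  (d history now [(1, 4)])
READ a @v1: history=[] -> no version <= 1 -> NONE
v2: WRITE b=2  (b history now [(2, 2)])
v3: WRITE d=9  (d history now [(1, 4), (3, 9)])
READ d @v2: history=[(1, 4), (3, 9)] -> pick v1 -> 4
v4: WRITE d=3  (d history now [(1, 4), (3, 9), (4, 3)])
READ b @v4: history=[(2, 2)] -> pick v2 -> 2
READ d @v3: history=[(1, 4), (3, 9), (4, 3)] -> pick v3 -> 9
Read results in order: ['NONE', '4', '2', '9']
NONE count = 1

Answer: 1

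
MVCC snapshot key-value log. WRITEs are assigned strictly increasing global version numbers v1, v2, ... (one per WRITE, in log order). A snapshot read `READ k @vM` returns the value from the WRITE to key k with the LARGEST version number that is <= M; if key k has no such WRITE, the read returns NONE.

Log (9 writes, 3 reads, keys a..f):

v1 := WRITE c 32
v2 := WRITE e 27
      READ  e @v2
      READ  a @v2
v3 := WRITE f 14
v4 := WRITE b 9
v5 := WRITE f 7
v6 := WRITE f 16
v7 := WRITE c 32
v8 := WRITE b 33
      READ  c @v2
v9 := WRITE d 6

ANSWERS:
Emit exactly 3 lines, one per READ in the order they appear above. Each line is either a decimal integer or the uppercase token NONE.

v1: WRITE c=32  (c history now [(1, 32)])
v2: WRITE e=27  (e history now [(2, 27)])
READ e @v2: history=[(2, 27)] -> pick v2 -> 27
READ a @v2: history=[] -> no version <= 2 -> NONE
v3: WRITE f=14  (f history now [(3, 14)])
v4: WRITE b=9  (b history now [(4, 9)])
v5: WRITE f=7  (f history now [(3, 14), (5, 7)])
v6: WRITE f=16  (f history now [(3, 14), (5, 7), (6, 16)])
v7: WRITE c=32  (c history now [(1, 32), (7, 32)])
v8: WRITE b=33  (b history now [(4, 9), (8, 33)])
READ c @v2: history=[(1, 32), (7, 32)] -> pick v1 -> 32
v9: WRITE d=6  (d history now [(9, 6)])

Answer: 27
NONE
32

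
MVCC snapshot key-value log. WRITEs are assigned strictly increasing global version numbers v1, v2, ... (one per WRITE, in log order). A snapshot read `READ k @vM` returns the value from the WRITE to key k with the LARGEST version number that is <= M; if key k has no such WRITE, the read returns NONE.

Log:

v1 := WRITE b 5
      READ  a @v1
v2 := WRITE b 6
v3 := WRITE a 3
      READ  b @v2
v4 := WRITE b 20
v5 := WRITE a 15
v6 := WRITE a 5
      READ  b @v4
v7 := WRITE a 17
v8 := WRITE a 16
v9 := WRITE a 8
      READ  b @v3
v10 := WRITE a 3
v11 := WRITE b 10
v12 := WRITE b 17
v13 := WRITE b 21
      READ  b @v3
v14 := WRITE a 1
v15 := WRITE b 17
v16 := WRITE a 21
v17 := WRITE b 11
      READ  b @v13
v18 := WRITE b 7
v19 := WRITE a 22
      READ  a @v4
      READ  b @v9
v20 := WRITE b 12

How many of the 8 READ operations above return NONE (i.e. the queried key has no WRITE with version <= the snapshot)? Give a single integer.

v1: WRITE b=5  (b history now [(1, 5)])
READ a @v1: history=[] -> no version <= 1 -> NONE
v2: WRITE b=6  (b history now [(1, 5), (2, 6)])
v3: WRITE a=3  (a history now [(3, 3)])
READ b @v2: history=[(1, 5), (2, 6)] -> pick v2 -> 6
v4: WRITE b=20  (b history now [(1, 5), (2, 6), (4, 20)])
v5: WRITE a=15  (a history now [(3, 3), (5, 15)])
v6: WRITE a=5  (a history now [(3, 3), (5, 15), (6, 5)])
READ b @v4: history=[(1, 5), (2, 6), (4, 20)] -> pick v4 -> 20
v7: WRITE a=17  (a history now [(3, 3), (5, 15), (6, 5), (7, 17)])
v8: WRITE a=16  (a history now [(3, 3), (5, 15), (6, 5), (7, 17), (8, 16)])
v9: WRITE a=8  (a history now [(3, 3), (5, 15), (6, 5), (7, 17), (8, 16), (9, 8)])
READ b @v3: history=[(1, 5), (2, 6), (4, 20)] -> pick v2 -> 6
v10: WRITE a=3  (a history now [(3, 3), (5, 15), (6, 5), (7, 17), (8, 16), (9, 8), (10, 3)])
v11: WRITE b=10  (b history now [(1, 5), (2, 6), (4, 20), (11, 10)])
v12: WRITE b=17  (b history now [(1, 5), (2, 6), (4, 20), (11, 10), (12, 17)])
v13: WRITE b=21  (b history now [(1, 5), (2, 6), (4, 20), (11, 10), (12, 17), (13, 21)])
READ b @v3: history=[(1, 5), (2, 6), (4, 20), (11, 10), (12, 17), (13, 21)] -> pick v2 -> 6
v14: WRITE a=1  (a history now [(3, 3), (5, 15), (6, 5), (7, 17), (8, 16), (9, 8), (10, 3), (14, 1)])
v15: WRITE b=17  (b history now [(1, 5), (2, 6), (4, 20), (11, 10), (12, 17), (13, 21), (15, 17)])
v16: WRITE a=21  (a history now [(3, 3), (5, 15), (6, 5), (7, 17), (8, 16), (9, 8), (10, 3), (14, 1), (16, 21)])
v17: WRITE b=11  (b history now [(1, 5), (2, 6), (4, 20), (11, 10), (12, 17), (13, 21), (15, 17), (17, 11)])
READ b @v13: history=[(1, 5), (2, 6), (4, 20), (11, 10), (12, 17), (13, 21), (15, 17), (17, 11)] -> pick v13 -> 21
v18: WRITE b=7  (b history now [(1, 5), (2, 6), (4, 20), (11, 10), (12, 17), (13, 21), (15, 17), (17, 11), (18, 7)])
v19: WRITE a=22  (a history now [(3, 3), (5, 15), (6, 5), (7, 17), (8, 16), (9, 8), (10, 3), (14, 1), (16, 21), (19, 22)])
READ a @v4: history=[(3, 3), (5, 15), (6, 5), (7, 17), (8, 16), (9, 8), (10, 3), (14, 1), (16, 21), (19, 22)] -> pick v3 -> 3
READ b @v9: history=[(1, 5), (2, 6), (4, 20), (11, 10), (12, 17), (13, 21), (15, 17), (17, 11), (18, 7)] -> pick v4 -> 20
v20: WRITE b=12  (b history now [(1, 5), (2, 6), (4, 20), (11, 10), (12, 17), (13, 21), (15, 17), (17, 11), (18, 7), (20, 12)])
Read results in order: ['NONE', '6', '20', '6', '6', '21', '3', '20']
NONE count = 1

Answer: 1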